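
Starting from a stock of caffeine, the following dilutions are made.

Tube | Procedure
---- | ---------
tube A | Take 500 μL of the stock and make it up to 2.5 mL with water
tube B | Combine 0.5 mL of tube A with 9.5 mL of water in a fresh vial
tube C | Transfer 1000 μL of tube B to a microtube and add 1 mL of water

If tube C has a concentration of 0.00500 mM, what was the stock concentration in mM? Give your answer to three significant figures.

Step 1: 500 μL brought to 2.5 mL → factor 2500/500 = 5
Step 2: 0.5 mL + 9.5 mL = 10 mL total → factor 10/0.5 = 20
Step 3: 1000 μL + 1 mL = 2000 μL total → factor 2000/1000 = 2
Overall dilution factor = 5 × 20 × 2 = 200
Stock = 0.00500 mM × 200 = 1.00 mM

1.00 mM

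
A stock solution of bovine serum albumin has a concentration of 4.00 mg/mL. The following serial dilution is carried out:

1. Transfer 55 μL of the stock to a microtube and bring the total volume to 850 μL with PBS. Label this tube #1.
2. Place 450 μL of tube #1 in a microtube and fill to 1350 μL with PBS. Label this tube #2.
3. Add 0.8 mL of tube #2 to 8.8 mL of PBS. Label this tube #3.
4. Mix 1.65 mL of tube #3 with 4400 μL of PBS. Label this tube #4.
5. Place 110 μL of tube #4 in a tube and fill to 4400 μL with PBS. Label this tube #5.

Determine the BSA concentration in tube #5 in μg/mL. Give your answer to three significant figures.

Step 1: 55 μL brought to 850 μL → factor 850/55 = 15.455
Step 2: 450 μL brought to 1350 μL → factor 1350/450 = 3
Step 3: 0.8 mL + 8.8 mL = 9.6 mL total → factor 9.6/0.8 = 12
Step 4: 1.65 mL + 4400 μL = 6.05 mL total → factor 6.05/1.65 = 3.6667
Step 5: 110 μL brought to 4400 μL → factor 4400/110 = 40
Overall dilution factor = 15.455 × 3 × 12 × 3.6667 × 40 = 81600
Final = 4.00 mg/mL / 81600 = 4.902 × 10^-5 mg/mL = 0.0490 μg/mL

0.0490 μg/mL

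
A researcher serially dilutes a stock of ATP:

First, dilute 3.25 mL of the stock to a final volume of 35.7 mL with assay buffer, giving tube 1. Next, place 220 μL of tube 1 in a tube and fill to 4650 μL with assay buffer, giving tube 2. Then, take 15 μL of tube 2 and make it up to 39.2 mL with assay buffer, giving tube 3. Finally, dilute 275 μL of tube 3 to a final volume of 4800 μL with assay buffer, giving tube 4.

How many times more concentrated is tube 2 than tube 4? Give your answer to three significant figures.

Step 1: 3.25 mL brought to 35.7 mL → factor 35.7/3.25 = 10.985
Step 2: 220 μL brought to 4650 μL → factor 4650/220 = 21.136
Step 3: 15 μL brought to 39.2 mL → factor 39200/15 = 2613.3
Step 4: 275 μL brought to 4800 μL → factor 4800/275 = 17.455
Dilution factor to tube 2 = 232.17; to tube 4 = 1.0591 × 10^7
[tube 2]/[tube 4] = (factor to tube 4)/(factor to tube 2) = 1.0591 × 10^7/232.17 = 4.56 × 10^4

4.56 × 10^4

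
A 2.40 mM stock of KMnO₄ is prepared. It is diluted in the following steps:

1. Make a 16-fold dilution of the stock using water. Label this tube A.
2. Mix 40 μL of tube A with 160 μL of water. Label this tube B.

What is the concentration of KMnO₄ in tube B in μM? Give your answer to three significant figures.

30.0 μM

Step 1: 16-fold → factor 16
Step 2: 40 μL + 160 μL = 200 μL total → factor 200/40 = 5
Overall dilution factor = 16 × 5 = 80
Final = 2.40 mM / 80 = 0.03000 mM = 30.0 μM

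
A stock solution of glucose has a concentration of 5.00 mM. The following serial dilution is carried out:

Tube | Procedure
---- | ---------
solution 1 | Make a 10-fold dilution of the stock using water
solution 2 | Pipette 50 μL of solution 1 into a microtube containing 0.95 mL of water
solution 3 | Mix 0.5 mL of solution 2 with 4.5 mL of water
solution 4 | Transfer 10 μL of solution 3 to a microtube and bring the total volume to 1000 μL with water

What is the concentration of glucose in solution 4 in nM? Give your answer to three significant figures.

Step 1: 10-fold → factor 10
Step 2: 50 μL + 0.95 mL = 1000 μL total → factor 1000/50 = 20
Step 3: 0.5 mL + 4.5 mL = 5 mL total → factor 5/0.5 = 10
Step 4: 10 μL brought to 1000 μL → factor 1000/10 = 100
Overall dilution factor = 10 × 20 × 10 × 100 = 2 × 10^5
Final = 5.00 mM / 2 × 10^5 = 2.500 × 10^-5 mM = 25.0 nM

25.0 nM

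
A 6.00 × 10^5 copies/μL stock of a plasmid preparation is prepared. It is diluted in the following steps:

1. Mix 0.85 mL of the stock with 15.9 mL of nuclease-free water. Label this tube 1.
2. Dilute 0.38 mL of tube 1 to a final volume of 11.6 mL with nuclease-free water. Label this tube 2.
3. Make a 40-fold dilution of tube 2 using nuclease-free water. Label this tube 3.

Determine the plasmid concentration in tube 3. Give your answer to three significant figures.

Step 1: 0.85 mL + 15.9 mL = 16.75 mL total → factor 16.75/0.85 = 19.706
Step 2: 0.38 mL brought to 11.6 mL → factor 11.6/0.38 = 30.526
Step 3: 40-fold → factor 40
Overall dilution factor = 19.706 × 30.526 × 40 = 24062
Final = 6.00 × 10^5 copies/μL / 24062 = 24.9 copies/μL

24.9 copies/μL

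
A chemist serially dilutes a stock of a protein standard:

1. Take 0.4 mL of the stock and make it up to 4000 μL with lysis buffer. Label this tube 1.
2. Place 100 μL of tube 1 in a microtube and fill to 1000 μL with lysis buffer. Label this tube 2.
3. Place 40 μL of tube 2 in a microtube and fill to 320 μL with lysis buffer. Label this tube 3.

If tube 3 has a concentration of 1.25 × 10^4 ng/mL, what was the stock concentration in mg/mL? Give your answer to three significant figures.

10.0 mg/mL

Step 1: 0.4 mL brought to 4000 μL → factor 4/0.4 = 10
Step 2: 100 μL brought to 1000 μL → factor 1000/100 = 10
Step 3: 40 μL brought to 320 μL → factor 320/40 = 8
Overall dilution factor = 10 × 10 × 8 = 800
Stock = 1.25 × 10^4 ng/mL × 800 = 1.000 × 10^7 ng/mL = 10.0 mg/mL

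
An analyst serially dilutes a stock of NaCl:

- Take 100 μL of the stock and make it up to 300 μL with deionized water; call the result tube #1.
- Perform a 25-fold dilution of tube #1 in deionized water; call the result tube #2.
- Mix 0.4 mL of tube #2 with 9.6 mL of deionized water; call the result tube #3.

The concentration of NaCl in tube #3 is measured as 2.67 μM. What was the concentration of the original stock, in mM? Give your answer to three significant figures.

Step 1: 100 μL brought to 300 μL → factor 300/100 = 3
Step 2: 25-fold → factor 25
Step 3: 0.4 mL + 9.6 mL = 10 mL total → factor 10/0.4 = 25
Overall dilution factor = 3 × 25 × 25 = 1875
Stock = 2.67 μM × 1875 = 5006 μM = 5.01 mM

5.01 mM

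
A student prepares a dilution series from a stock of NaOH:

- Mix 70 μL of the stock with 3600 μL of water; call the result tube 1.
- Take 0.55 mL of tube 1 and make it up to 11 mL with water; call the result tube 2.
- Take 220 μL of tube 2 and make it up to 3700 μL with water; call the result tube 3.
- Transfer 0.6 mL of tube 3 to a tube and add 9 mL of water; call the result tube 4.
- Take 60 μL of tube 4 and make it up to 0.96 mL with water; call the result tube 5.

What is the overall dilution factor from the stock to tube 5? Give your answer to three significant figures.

Step 1: 70 μL + 3600 μL = 3670 μL total → factor 3670/70 = 52.429
Step 2: 0.55 mL brought to 11 mL → factor 11/0.55 = 20
Step 3: 220 μL brought to 3700 μL → factor 3700/220 = 16.818
Step 4: 0.6 mL + 9 mL = 9.6 mL total → factor 9.6/0.6 = 16
Step 5: 60 μL brought to 0.96 mL → factor 960/60 = 16
Overall dilution factor = 52.429 × 20 × 16.818 × 16 × 16 = 4.5146 × 10^6

4.51 × 10^6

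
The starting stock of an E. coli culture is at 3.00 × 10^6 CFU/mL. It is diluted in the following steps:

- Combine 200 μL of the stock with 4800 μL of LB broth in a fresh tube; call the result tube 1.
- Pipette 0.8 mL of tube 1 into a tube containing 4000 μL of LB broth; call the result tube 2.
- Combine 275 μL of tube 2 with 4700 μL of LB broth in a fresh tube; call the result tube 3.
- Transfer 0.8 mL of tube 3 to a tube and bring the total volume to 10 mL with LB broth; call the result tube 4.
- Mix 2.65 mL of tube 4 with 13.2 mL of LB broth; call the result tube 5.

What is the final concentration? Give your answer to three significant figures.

Step 1: 200 μL + 4800 μL = 5000 μL total → factor 5000/200 = 25
Step 2: 0.8 mL + 4000 μL = 4.8 mL total → factor 4.8/0.8 = 6
Step 3: 275 μL + 4700 μL = 4975 μL total → factor 4975/275 = 18.091
Step 4: 0.8 mL brought to 10 mL → factor 10/0.8 = 12.5
Step 5: 2.65 mL + 13.2 mL = 15.85 mL total → factor 15.85/2.65 = 5.9811
Overall dilution factor = 25 × 6 × 18.091 × 12.5 × 5.9811 = 2.0288 × 10^5
Final = 3.00 × 10^6 CFU/mL / 2.0288 × 10^5 = 14.8 CFU/mL

14.8 CFU/mL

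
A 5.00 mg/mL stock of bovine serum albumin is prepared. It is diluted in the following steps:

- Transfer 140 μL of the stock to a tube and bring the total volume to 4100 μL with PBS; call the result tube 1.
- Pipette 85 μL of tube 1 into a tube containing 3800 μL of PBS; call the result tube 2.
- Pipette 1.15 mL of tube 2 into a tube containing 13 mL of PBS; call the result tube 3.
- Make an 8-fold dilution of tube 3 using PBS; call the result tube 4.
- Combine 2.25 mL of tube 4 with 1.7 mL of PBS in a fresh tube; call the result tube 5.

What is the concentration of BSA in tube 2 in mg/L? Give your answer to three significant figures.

3.74 mg/L

Step 1: 140 μL brought to 4100 μL → factor 4100/140 = 29.286
Step 2: 85 μL + 3800 μL = 3885 μL total → factor 3885/85 = 45.706
Dilution factor through tube 2 = 29.286 × 45.706 = 1338.5
[tube 2] = 5.00 mg/mL / 1338.5 = 0.003735 mg/mL = 3.74 mg/L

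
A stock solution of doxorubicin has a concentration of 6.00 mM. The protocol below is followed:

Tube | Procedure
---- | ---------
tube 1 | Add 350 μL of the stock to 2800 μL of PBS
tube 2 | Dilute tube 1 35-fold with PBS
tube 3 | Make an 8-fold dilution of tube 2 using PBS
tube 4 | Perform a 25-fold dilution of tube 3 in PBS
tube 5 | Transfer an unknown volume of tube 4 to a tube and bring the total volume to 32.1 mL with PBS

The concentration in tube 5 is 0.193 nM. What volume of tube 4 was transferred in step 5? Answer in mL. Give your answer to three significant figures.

Step 1: 350 μL + 2800 μL = 3150 μL total → factor 3150/350 = 9
Step 2: 35-fold → factor 35
Step 3: 8-fold → factor 8
Step 4: 25-fold → factor 25
Step 5: v brought to 32.1 mL → factor = 32.1 mL/v
Product of known-step factors = 63000
Overall factor = 6.00 mM / (0.193 nM) = 3.1088 × 10^7
Step-5 factor = 3.1088 × 10^7 / 63000 = 493.46
v = 32.1 mL / 493.46 = 0.0651 mL

0.0651 mL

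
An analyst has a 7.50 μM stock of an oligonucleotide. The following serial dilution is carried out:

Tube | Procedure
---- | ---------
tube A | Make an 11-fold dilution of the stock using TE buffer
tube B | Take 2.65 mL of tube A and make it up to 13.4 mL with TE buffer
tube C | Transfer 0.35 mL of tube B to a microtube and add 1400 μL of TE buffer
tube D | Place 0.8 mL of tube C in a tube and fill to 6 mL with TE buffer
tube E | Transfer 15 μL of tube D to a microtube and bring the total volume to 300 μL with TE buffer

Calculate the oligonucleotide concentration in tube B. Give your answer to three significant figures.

Step 1: 11-fold → factor 11
Step 2: 2.65 mL brought to 13.4 mL → factor 13.4/2.65 = 5.0566
Dilution factor through tube B = 11 × 5.0566 = 55.623
[tube B] = 7.50 μM / 55.623 = 0.135 μM

0.135 μM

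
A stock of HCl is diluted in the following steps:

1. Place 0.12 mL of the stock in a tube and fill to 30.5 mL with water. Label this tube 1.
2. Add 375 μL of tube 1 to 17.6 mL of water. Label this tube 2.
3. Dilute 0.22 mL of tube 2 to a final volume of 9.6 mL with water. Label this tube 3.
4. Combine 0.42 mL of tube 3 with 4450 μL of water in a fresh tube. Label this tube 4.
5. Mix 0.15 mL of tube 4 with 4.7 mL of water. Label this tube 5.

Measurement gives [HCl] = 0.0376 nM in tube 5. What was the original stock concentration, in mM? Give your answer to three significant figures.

Step 1: 0.12 mL brought to 30.5 mL → factor 30.5/0.12 = 254.17
Step 2: 375 μL + 17.6 mL = 17975 μL total → factor 17975/375 = 47.933
Step 3: 0.22 mL brought to 9.6 mL → factor 9.6/0.22 = 43.636
Step 4: 0.42 mL + 4450 μL = 4.87 mL total → factor 4.87/0.42 = 11.595
Step 5: 0.15 mL + 4.7 mL = 4.85 mL total → factor 4.85/0.15 = 32.333
Overall dilution factor = 254.17 × 47.933 × 43.636 × 11.595 × 32.333 = 1.9931 × 10^8
Stock = 0.0376 nM × 1.9931 × 10^8 = 7.494 × 10^6 nM = 7.49 mM

7.49 mM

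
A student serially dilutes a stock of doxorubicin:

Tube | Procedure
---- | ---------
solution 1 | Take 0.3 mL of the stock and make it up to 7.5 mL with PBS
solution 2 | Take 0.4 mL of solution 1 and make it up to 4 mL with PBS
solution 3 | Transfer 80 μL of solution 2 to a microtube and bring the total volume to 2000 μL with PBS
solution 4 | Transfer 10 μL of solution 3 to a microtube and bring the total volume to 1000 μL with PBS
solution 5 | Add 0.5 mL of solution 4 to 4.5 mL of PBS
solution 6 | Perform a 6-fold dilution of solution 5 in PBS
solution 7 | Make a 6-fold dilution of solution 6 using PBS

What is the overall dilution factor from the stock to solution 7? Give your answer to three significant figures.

2.25 × 10^8

Step 1: 0.3 mL brought to 7.5 mL → factor 7.5/0.3 = 25
Step 2: 0.4 mL brought to 4 mL → factor 4/0.4 = 10
Step 3: 80 μL brought to 2000 μL → factor 2000/80 = 25
Step 4: 10 μL brought to 1000 μL → factor 1000/10 = 100
Step 5: 0.5 mL + 4.5 mL = 5 mL total → factor 5/0.5 = 10
Step 6: 6-fold → factor 6
Step 7: 6-fold → factor 6
Overall dilution factor = 25 × 10 × 25 × 100 × 10 × 6 × 6 = 2.25 × 10^8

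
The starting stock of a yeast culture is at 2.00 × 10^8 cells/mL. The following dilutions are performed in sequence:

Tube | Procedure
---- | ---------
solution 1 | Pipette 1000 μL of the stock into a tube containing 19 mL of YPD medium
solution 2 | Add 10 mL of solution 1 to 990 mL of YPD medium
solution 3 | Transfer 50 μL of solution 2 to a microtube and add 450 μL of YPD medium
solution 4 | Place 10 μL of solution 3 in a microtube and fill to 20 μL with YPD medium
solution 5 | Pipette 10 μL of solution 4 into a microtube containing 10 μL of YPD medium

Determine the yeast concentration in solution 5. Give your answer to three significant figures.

Step 1: 1000 μL + 19 mL = 20000 μL total → factor 20000/1000 = 20
Step 2: 10 mL + 990 mL = 1000 mL total → factor 1000/10 = 100
Step 3: 50 μL + 450 μL = 500 μL total → factor 500/50 = 10
Step 4: 10 μL brought to 20 μL → factor 20/10 = 2
Step 5: 10 μL + 10 μL = 20 μL total → factor 20/10 = 2
Overall dilution factor = 20 × 100 × 10 × 2 × 2 = 80000
Final = 2.00 × 10^8 cells/mL / 80000 = 2.50 × 10^3 cells/mL

2.50 × 10^3 cells/mL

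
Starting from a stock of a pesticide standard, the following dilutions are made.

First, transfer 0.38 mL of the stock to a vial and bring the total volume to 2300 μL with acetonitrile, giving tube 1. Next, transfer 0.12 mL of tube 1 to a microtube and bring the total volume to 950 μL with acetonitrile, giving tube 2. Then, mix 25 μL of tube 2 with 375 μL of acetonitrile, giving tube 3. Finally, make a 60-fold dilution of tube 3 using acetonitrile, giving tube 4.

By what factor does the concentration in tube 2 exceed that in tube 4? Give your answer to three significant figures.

960

Step 1: 0.38 mL brought to 2300 μL → factor 2.3/0.38 = 6.0526
Step 2: 0.12 mL brought to 950 μL → factor 0.95/0.12 = 7.9167
Step 3: 25 μL + 375 μL = 400 μL total → factor 400/25 = 16
Step 4: 60-fold → factor 60
Dilution factor to tube 2 = 47.917; to tube 4 = 46000
[tube 2]/[tube 4] = (factor to tube 4)/(factor to tube 2) = 46000/47.917 = 960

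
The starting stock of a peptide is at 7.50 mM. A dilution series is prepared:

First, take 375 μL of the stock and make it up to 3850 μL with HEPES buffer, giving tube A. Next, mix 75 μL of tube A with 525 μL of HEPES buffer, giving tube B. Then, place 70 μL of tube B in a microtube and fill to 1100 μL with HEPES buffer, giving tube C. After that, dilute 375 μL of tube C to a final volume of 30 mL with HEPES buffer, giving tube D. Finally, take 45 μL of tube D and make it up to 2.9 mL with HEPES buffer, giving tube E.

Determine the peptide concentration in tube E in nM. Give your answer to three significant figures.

Step 1: 375 μL brought to 3850 μL → factor 3850/375 = 10.267
Step 2: 75 μL + 525 μL = 600 μL total → factor 600/75 = 8
Step 3: 70 μL brought to 1100 μL → factor 1100/70 = 15.714
Step 4: 375 μL brought to 30 mL → factor 30000/375 = 80
Step 5: 45 μL brought to 2.9 mL → factor 2900/45 = 64.444
Overall dilution factor = 10.267 × 8 × 15.714 × 80 × 64.444 = 6.6541 × 10^6
Final = 7.50 mM / 6.6541 × 10^6 = 1.127 × 10^-6 mM = 1.13 nM

1.13 nM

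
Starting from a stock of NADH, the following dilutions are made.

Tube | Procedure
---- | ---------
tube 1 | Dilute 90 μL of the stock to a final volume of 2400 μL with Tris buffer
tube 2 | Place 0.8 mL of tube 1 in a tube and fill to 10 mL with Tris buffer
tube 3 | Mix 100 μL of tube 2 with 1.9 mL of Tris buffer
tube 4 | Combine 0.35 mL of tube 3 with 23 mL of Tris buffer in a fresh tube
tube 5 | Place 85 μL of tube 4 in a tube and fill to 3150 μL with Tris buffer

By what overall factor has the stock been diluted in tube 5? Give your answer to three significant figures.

1.65 × 10^7

Step 1: 90 μL brought to 2400 μL → factor 2400/90 = 26.667
Step 2: 0.8 mL brought to 10 mL → factor 10/0.8 = 12.5
Step 3: 100 μL + 1.9 mL = 2000 μL total → factor 2000/100 = 20
Step 4: 0.35 mL + 23 mL = 23.35 mL total → factor 23.35/0.35 = 66.714
Step 5: 85 μL brought to 3150 μL → factor 3150/85 = 37.059
Overall dilution factor = 26.667 × 12.5 × 20 × 66.714 × 37.059 = 1.6482 × 10^7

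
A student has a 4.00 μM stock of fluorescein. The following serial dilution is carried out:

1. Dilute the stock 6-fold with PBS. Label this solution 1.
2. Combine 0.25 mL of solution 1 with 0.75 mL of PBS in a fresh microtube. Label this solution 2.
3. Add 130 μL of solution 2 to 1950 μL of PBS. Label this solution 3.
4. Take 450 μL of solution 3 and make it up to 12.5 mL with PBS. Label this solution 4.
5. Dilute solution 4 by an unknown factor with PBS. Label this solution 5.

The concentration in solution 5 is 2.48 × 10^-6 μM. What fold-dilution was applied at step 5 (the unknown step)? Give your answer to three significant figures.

151-fold

Step 1: 6-fold → factor 6
Step 2: 0.25 mL + 0.75 mL = 1 mL total → factor 1/0.25 = 4
Step 3: 130 μL + 1950 μL = 2080 μL total → factor 2080/130 = 16
Step 4: 450 μL brought to 12.5 mL → factor 12500/450 = 27.778
Step 5: unknown factor x
Product of known-step factors = 10667
Overall factor = 4.00 μM / (2.48 × 10^-6 μM) = 1.6129 × 10^6
x = 1.6129 × 10^6 / 10667 = 151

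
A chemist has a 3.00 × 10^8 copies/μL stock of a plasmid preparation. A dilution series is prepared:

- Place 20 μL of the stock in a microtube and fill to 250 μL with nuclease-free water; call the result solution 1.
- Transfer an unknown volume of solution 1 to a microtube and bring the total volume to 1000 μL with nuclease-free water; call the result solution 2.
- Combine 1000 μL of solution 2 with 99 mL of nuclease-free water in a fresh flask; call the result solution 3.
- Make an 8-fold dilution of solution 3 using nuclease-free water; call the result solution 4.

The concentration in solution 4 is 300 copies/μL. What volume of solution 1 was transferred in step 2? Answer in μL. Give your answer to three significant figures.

10.0 μL

Step 1: 20 μL brought to 250 μL → factor 250/20 = 12.5
Step 2: v brought to 1000 μL → factor = 1000 μL/v
Step 3: 1000 μL + 99 mL = 1 × 10^5 μL total → factor 1 × 10^5/1000 = 100
Step 4: 8-fold → factor 8
Product of known-step factors = 10000
Overall factor = 3.00 × 10^8 copies/μL / (300 copies/μL) = 1 × 10^6
Step-2 factor = 1 × 10^6 / 10000 = 100
v = 1000 μL / 100 = 10.0 μL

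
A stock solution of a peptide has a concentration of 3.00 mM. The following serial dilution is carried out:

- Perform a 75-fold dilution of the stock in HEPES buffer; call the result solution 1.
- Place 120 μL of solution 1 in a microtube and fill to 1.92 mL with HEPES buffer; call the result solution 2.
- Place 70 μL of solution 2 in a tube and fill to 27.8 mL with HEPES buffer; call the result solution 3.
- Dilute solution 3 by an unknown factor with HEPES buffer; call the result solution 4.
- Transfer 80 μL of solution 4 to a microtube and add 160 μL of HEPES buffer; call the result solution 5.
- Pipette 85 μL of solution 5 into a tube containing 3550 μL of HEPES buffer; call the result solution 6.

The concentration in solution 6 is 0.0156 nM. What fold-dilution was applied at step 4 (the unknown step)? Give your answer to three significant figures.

Step 1: 75-fold → factor 75
Step 2: 120 μL brought to 1.92 mL → factor 1920/120 = 16
Step 3: 70 μL brought to 27.8 mL → factor 27800/70 = 397.14
Step 4: unknown factor x
Step 5: 80 μL + 160 μL = 240 μL total → factor 240/80 = 3
Step 6: 85 μL + 3550 μL = 3635 μL total → factor 3635/85 = 42.765
Product of known-step factors = 6.1141 × 10^7
Overall factor = 3.00 mM / (0.0156 nM) = 1.9231 × 10^8
x = 1.9231 × 10^8 / 6.1141 × 10^7 = 3.15

3.15-fold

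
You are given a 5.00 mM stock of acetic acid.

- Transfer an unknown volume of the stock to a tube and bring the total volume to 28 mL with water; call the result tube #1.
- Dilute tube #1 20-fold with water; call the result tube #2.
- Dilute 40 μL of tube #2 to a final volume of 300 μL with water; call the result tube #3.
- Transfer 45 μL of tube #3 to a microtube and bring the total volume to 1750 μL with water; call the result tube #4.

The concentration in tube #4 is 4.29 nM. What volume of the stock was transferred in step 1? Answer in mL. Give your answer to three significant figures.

Step 1: v brought to 28 mL → factor = 28 mL/v
Step 2: 20-fold → factor 20
Step 3: 40 μL brought to 300 μL → factor 300/40 = 7.5
Step 4: 45 μL brought to 1750 μL → factor 1750/45 = 38.889
Product of known-step factors = 5833.3
Overall factor = 5.00 mM / (4.29 nM) = 1.1655 × 10^6
Step-1 factor = 1.1655 × 10^6 / 5833.3 = 199.8
v = 28 mL / 199.8 = 0.140 mL

0.140 mL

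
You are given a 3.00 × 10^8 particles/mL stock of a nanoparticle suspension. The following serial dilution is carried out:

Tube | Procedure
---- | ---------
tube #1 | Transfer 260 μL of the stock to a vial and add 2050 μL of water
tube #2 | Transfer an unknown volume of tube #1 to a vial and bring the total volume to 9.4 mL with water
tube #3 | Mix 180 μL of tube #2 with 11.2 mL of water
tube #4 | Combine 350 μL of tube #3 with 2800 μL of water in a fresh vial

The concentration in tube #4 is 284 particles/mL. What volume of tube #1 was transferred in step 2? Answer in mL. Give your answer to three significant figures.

Step 1: 260 μL + 2050 μL = 2310 μL total → factor 2310/260 = 8.8846
Step 2: v brought to 9.4 mL → factor = 9.4 mL/v
Step 3: 180 μL + 11.2 mL = 11380 μL total → factor 11380/180 = 63.222
Step 4: 350 μL + 2800 μL = 3150 μL total → factor 3150/350 = 9
Product of known-step factors = 5055.3
Overall factor = 3.00 × 10^8 particles/mL / (284 particles/mL) = 1.0563 × 10^6
Step-2 factor = 1.0563 × 10^6 / 5055.3 = 208.95
v = 9.4 mL / 208.95 = 0.0450 mL

0.0450 mL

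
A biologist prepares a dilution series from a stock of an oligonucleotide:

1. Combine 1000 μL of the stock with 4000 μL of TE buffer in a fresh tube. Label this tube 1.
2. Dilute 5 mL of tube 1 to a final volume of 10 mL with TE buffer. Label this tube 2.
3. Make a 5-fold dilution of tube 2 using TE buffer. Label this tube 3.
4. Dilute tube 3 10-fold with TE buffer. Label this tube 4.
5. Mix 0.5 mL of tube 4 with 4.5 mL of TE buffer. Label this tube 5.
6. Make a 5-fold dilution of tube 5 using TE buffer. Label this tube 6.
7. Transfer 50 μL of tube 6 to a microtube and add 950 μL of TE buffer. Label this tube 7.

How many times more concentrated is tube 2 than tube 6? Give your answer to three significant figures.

Step 1: 1000 μL + 4000 μL = 5000 μL total → factor 5000/1000 = 5
Step 2: 5 mL brought to 10 mL → factor 10/5 = 2
Step 3: 5-fold → factor 5
Step 4: 10-fold → factor 10
Step 5: 0.5 mL + 4.5 mL = 5 mL total → factor 5/0.5 = 10
Step 6: 5-fold → factor 5
Dilution factor to tube 2 = 10; to tube 6 = 25000
[tube 2]/[tube 6] = (factor to tube 6)/(factor to tube 2) = 25000/10 = 2.50 × 10^3

2.50 × 10^3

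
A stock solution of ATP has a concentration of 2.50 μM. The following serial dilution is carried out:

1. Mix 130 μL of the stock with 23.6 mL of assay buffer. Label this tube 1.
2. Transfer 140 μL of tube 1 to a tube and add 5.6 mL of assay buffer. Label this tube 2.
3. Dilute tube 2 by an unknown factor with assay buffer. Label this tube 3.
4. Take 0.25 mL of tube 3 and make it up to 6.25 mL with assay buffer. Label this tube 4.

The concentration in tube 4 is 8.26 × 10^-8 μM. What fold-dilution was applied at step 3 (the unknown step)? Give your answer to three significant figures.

162-fold

Step 1: 130 μL + 23.6 mL = 23730 μL total → factor 23730/130 = 182.54
Step 2: 140 μL + 5.6 mL = 5740 μL total → factor 5740/140 = 41
Step 3: unknown factor x
Step 4: 0.25 mL brought to 6.25 mL → factor 6.25/0.25 = 25
Product of known-step factors = 1.871 × 10^5
Overall factor = 2.50 μM / (8.26 × 10^-8 μM) = 3.0266 × 10^7
x = 3.0266 × 10^7 / 1.871 × 10^5 = 162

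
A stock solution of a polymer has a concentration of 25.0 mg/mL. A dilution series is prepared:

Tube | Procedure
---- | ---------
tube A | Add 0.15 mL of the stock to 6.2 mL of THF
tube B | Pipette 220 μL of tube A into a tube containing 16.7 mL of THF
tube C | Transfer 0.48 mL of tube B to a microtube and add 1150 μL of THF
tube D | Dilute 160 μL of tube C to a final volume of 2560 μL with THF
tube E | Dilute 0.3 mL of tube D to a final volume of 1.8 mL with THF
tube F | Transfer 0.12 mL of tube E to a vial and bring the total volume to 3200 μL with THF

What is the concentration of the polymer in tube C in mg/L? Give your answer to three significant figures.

2.26 mg/L

Step 1: 0.15 mL + 6.2 mL = 6.35 mL total → factor 6.35/0.15 = 42.333
Step 2: 220 μL + 16.7 mL = 16920 μL total → factor 16920/220 = 76.909
Step 3: 0.48 mL + 1150 μL = 1.63 mL total → factor 1.63/0.48 = 3.3958
Dilution factor through tube C = 42.333 × 76.909 × 3.3958 = 11056
[tube C] = 25.0 mg/mL / 11056 = 0.002261 mg/mL = 2.26 mg/L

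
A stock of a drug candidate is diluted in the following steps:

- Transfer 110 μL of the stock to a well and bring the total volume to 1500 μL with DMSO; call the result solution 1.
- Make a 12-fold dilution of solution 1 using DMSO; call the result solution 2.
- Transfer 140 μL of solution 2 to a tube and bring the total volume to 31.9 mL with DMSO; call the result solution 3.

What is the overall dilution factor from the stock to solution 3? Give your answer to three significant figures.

Step 1: 110 μL brought to 1500 μL → factor 1500/110 = 13.636
Step 2: 12-fold → factor 12
Step 3: 140 μL brought to 31.9 mL → factor 31900/140 = 227.86
Overall dilution factor = 13.636 × 12 × 227.86 = 37286

3.73 × 10^4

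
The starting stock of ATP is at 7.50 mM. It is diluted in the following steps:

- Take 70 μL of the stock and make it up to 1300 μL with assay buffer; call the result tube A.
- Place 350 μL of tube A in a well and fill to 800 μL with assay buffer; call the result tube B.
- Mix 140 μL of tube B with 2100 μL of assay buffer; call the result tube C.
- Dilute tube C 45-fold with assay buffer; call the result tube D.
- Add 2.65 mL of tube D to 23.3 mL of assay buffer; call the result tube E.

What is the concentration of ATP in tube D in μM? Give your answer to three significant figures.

Step 1: 70 μL brought to 1300 μL → factor 1300/70 = 18.571
Step 2: 350 μL brought to 800 μL → factor 800/350 = 2.2857
Step 3: 140 μL + 2100 μL = 2240 μL total → factor 2240/140 = 16
Step 4: 45-fold → factor 45
Dilution factor through tube D = 18.571 × 2.2857 × 16 × 45 = 30563
[tube D] = 7.50 mM / 30563 = 0.0002454 mM = 0.245 μM

0.245 μM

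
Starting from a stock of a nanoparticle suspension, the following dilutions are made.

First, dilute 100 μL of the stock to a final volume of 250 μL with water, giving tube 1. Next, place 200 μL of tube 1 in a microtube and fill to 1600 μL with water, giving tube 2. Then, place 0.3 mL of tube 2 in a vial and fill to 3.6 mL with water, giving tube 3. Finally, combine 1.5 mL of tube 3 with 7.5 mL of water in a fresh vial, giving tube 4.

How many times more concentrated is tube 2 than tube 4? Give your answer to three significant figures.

Step 1: 100 μL brought to 250 μL → factor 250/100 = 2.5
Step 2: 200 μL brought to 1600 μL → factor 1600/200 = 8
Step 3: 0.3 mL brought to 3.6 mL → factor 3.6/0.3 = 12
Step 4: 1.5 mL + 7.5 mL = 9 mL total → factor 9/1.5 = 6
Dilution factor to tube 2 = 20; to tube 4 = 1440
[tube 2]/[tube 4] = (factor to tube 4)/(factor to tube 2) = 1440/20 = 72.0

72.0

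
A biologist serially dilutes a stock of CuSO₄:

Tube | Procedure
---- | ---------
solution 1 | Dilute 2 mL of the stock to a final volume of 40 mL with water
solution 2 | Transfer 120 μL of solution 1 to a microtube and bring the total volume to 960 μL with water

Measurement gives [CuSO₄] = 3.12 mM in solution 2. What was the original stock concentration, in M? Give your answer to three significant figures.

0.499 M

Step 1: 2 mL brought to 40 mL → factor 40/2 = 20
Step 2: 120 μL brought to 960 μL → factor 960/120 = 8
Overall dilution factor = 20 × 8 = 160
Stock = 3.12 mM × 160 = 499.2 mM = 0.499 M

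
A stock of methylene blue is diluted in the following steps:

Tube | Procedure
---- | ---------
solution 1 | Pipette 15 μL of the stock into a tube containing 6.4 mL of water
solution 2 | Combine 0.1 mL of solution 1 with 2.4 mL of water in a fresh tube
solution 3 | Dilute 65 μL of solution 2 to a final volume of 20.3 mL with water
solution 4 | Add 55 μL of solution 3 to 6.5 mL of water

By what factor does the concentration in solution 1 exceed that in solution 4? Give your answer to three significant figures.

Step 1: 15 μL + 6.4 mL = 6415 μL total → factor 6415/15 = 427.67
Step 2: 0.1 mL + 2.4 mL = 2.5 mL total → factor 2.5/0.1 = 25
Step 3: 65 μL brought to 20.3 mL → factor 20300/65 = 312.31
Step 4: 55 μL + 6.5 mL = 6555 μL total → factor 6555/55 = 119.18
Dilution factor to solution 1 = 427.67; to solution 4 = 3.9796 × 10^8
[solution 1]/[solution 4] = (factor to solution 4)/(factor to solution 1) = 3.9796 × 10^8/427.67 = 9.31 × 10^5

9.31 × 10^5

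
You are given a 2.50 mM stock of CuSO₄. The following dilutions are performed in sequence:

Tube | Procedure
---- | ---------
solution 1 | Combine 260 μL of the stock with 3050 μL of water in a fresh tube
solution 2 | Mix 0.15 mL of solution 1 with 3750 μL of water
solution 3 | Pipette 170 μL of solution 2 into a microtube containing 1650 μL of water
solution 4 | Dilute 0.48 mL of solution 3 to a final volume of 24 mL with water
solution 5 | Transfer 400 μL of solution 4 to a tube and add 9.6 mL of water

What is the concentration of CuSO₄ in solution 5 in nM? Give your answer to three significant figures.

Step 1: 260 μL + 3050 μL = 3310 μL total → factor 3310/260 = 12.731
Step 2: 0.15 mL + 3750 μL = 3.9 mL total → factor 3.9/0.15 = 26
Step 3: 170 μL + 1650 μL = 1820 μL total → factor 1820/170 = 10.706
Step 4: 0.48 mL brought to 24 mL → factor 24/0.48 = 50
Step 5: 400 μL + 9.6 mL = 10000 μL total → factor 10000/400 = 25
Overall dilution factor = 12.731 × 26 × 10.706 × 50 × 25 = 4.4296 × 10^6
Final = 2.50 mM / 4.4296 × 10^6 = 5.644 × 10^-7 mM = 0.564 nM

0.564 nM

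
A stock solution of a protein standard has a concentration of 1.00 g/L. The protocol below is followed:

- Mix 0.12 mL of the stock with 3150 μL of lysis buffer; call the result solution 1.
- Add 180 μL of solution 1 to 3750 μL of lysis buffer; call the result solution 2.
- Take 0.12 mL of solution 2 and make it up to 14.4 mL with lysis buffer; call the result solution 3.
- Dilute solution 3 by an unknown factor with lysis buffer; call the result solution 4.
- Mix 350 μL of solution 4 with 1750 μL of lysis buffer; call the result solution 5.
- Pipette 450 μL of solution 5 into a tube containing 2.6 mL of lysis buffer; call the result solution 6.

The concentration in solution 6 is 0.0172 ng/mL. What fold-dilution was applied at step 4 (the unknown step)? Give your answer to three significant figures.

Step 1: 0.12 mL + 3150 μL = 3.27 mL total → factor 3.27/0.12 = 27.25
Step 2: 180 μL + 3750 μL = 3930 μL total → factor 3930/180 = 21.833
Step 3: 0.12 mL brought to 14.4 mL → factor 14.4/0.12 = 120
Step 4: unknown factor x
Step 5: 350 μL + 1750 μL = 2100 μL total → factor 2100/350 = 6
Step 6: 450 μL + 2.6 mL = 3050 μL total → factor 3050/450 = 6.7778
Product of known-step factors = 2.9034 × 10^6
Overall factor = 1.00 g/L / (0.0172 ng/mL) = 5.814 × 10^7
x = 5.814 × 10^7 / 2.9034 × 10^6 = 20.0

20.0-fold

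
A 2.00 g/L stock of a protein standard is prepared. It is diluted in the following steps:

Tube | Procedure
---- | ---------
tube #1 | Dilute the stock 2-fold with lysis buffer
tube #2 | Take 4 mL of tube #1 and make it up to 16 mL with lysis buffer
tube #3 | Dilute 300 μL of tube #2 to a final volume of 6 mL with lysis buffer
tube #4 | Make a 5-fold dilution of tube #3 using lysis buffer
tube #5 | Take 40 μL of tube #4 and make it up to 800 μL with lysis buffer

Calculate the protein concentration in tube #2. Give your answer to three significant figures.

Step 1: 2-fold → factor 2
Step 2: 4 mL brought to 16 mL → factor 16/4 = 4
Dilution factor through tube #2 = 2 × 4 = 8
[tube #2] = 2.00 g/L / 8 = 0.250 g/L

0.250 g/L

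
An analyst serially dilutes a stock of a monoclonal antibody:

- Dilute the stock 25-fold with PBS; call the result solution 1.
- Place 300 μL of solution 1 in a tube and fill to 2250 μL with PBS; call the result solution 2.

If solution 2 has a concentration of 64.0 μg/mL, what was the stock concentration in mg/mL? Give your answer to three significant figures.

12.0 mg/mL

Step 1: 25-fold → factor 25
Step 2: 300 μL brought to 2250 μL → factor 2250/300 = 7.5
Overall dilution factor = 25 × 7.5 = 187.5
Stock = 64.0 μg/mL × 187.5 = 1.200 × 10^4 μg/mL = 12.0 mg/mL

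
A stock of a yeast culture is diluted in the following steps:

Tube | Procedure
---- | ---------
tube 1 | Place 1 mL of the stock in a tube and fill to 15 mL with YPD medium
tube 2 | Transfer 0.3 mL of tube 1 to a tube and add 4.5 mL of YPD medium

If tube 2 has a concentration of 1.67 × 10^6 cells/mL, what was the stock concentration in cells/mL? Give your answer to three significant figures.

4.01 × 10^8 cells/mL

Step 1: 1 mL brought to 15 mL → factor 15/1 = 15
Step 2: 0.3 mL + 4.5 mL = 4.8 mL total → factor 4.8/0.3 = 16
Overall dilution factor = 15 × 16 = 240
Stock = 1.67 × 10^6 cells/mL × 240 = 4.01 × 10^8 cells/mL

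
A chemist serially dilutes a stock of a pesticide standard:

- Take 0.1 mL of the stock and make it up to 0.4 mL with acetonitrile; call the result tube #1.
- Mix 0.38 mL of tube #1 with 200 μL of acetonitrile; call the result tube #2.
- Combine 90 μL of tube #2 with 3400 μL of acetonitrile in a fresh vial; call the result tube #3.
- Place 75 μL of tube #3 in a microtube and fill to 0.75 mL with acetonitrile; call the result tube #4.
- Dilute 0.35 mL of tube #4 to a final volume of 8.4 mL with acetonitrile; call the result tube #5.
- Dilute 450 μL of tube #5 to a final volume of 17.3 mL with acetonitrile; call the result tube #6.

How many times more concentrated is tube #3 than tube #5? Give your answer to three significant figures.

240

Step 1: 0.1 mL brought to 0.4 mL → factor 0.4/0.1 = 4
Step 2: 0.38 mL + 200 μL = 0.58 mL total → factor 0.58/0.38 = 1.5263
Step 3: 90 μL + 3400 μL = 3490 μL total → factor 3490/90 = 38.778
Step 4: 75 μL brought to 0.75 mL → factor 750/75 = 10
Step 5: 0.35 mL brought to 8.4 mL → factor 8.4/0.35 = 24
Dilution factor to tube #3 = 236.75; to tube #5 = 56820
[tube #3]/[tube #5] = (factor to tube #5)/(factor to tube #3) = 56820/236.75 = 240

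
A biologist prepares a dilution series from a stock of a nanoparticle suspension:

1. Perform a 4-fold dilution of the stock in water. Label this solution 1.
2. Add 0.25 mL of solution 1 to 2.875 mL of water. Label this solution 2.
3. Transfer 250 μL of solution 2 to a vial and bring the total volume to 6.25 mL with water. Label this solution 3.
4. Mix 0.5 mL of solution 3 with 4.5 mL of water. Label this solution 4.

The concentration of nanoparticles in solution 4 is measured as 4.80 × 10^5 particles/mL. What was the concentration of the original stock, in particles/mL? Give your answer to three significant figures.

6.00 × 10^9 particles/mL

Step 1: 4-fold → factor 4
Step 2: 0.25 mL + 2.875 mL = 3.125 mL total → factor 3.125/0.25 = 12.5
Step 3: 250 μL brought to 6.25 mL → factor 6250/250 = 25
Step 4: 0.5 mL + 4.5 mL = 5 mL total → factor 5/0.5 = 10
Overall dilution factor = 4 × 12.5 × 25 × 10 = 12500
Stock = 4.80 × 10^5 particles/mL × 12500 = 6.00 × 10^9 particles/mL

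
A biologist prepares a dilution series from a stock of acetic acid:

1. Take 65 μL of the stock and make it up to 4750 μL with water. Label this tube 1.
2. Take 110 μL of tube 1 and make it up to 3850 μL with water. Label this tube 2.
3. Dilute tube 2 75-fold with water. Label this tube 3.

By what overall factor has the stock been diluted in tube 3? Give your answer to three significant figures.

Step 1: 65 μL brought to 4750 μL → factor 4750/65 = 73.077
Step 2: 110 μL brought to 3850 μL → factor 3850/110 = 35
Step 3: 75-fold → factor 75
Overall dilution factor = 73.077 × 35 × 75 = 1.9183 × 10^5

1.92 × 10^5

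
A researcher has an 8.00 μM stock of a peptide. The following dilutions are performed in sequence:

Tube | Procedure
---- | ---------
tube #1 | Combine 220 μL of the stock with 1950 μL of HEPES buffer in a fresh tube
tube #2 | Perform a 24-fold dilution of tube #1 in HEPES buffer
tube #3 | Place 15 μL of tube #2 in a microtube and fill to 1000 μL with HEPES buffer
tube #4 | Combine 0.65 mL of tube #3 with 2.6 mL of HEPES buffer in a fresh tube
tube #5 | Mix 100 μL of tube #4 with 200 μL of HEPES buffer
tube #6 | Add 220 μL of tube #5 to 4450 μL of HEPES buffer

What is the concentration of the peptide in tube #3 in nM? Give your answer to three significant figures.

Step 1: 220 μL + 1950 μL = 2170 μL total → factor 2170/220 = 9.8636
Step 2: 24-fold → factor 24
Step 3: 15 μL brought to 1000 μL → factor 1000/15 = 66.667
Dilution factor through tube #3 = 9.8636 × 24 × 66.667 = 15782
[tube #3] = 8.00 μM / 15782 = 0.0005069 μM = 0.507 nM

0.507 nM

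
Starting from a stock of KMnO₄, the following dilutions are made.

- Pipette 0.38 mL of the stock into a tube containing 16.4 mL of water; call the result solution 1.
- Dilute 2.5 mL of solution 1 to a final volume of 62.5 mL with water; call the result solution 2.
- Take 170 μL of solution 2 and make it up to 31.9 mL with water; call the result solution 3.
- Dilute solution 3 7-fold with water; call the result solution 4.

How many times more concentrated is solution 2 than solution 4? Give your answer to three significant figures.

Step 1: 0.38 mL + 16.4 mL = 16.78 mL total → factor 16.78/0.38 = 44.158
Step 2: 2.5 mL brought to 62.5 mL → factor 62.5/2.5 = 25
Step 3: 170 μL brought to 31.9 mL → factor 31900/170 = 187.65
Step 4: 7-fold → factor 7
Dilution factor to solution 2 = 1103.9; to solution 4 = 1.4501 × 10^6
[solution 2]/[solution 4] = (factor to solution 4)/(factor to solution 2) = 1.4501 × 10^6/1103.9 = 1.31 × 10^3

1.31 × 10^3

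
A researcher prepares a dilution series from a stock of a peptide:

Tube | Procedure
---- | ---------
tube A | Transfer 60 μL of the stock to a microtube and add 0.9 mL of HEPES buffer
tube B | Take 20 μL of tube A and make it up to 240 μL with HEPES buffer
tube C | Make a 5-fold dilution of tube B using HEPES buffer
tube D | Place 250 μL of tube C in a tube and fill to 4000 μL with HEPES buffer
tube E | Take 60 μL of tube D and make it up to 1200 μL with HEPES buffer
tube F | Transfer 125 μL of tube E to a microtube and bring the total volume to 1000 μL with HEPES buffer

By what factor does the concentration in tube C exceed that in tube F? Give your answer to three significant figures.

Step 1: 60 μL + 0.9 mL = 960 μL total → factor 960/60 = 16
Step 2: 20 μL brought to 240 μL → factor 240/20 = 12
Step 3: 5-fold → factor 5
Step 4: 250 μL brought to 4000 μL → factor 4000/250 = 16
Step 5: 60 μL brought to 1200 μL → factor 1200/60 = 20
Step 6: 125 μL brought to 1000 μL → factor 1000/125 = 8
Dilution factor to tube C = 960; to tube F = 2.4576 × 10^6
[tube C]/[tube F] = (factor to tube F)/(factor to tube C) = 2.4576 × 10^6/960 = 2.56 × 10^3

2.56 × 10^3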